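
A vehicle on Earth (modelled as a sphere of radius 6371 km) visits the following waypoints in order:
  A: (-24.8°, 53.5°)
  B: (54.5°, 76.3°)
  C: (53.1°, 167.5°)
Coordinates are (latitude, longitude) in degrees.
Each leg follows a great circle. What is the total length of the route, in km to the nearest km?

14636 km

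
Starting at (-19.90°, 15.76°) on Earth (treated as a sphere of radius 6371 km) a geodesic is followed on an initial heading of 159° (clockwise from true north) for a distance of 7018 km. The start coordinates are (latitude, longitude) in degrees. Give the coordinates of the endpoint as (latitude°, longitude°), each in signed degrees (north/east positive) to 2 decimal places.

-69.53°, 81.84°

Angular distance δ = d/R = 7018/6371 = 1.10155 rad; initial bearing θ = 2.7751 rad.
sin φ₂ = sin φ₁ cos δ + cos φ₁ sin δ cos θ = (-0.3404)(0.4522) + (0.9403)(0.8919)(-0.9336) = -0.9369, so φ₂ = -69.53°.
Δλ = atan2(sin θ sin δ cos φ₁, cos δ − sin φ₁ sin φ₂) = atan2(0.3005, 0.1333) = 66.079°.
λ₂ = 15.760° + 66.079° = 81.84°.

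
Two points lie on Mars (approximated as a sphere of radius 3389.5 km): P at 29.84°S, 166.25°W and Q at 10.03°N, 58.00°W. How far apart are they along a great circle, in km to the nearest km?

6551 km

In radians: φ₁ = -0.5208, φ₂ = 0.1751, Δλ = 108.250° = 1.8893 rad.
cos c = sin φ₁ sin φ₂ + cos φ₁ cos φ₂ cos Δλ = (-0.4976)(0.1742) + (0.8674)(0.9847)(-0.3132) = -0.35415,
so c = arccos(-0.35415) = 1.93280 rad.
Distance = R·c = 3389.5 × 1.9328 ≈ 6551 km.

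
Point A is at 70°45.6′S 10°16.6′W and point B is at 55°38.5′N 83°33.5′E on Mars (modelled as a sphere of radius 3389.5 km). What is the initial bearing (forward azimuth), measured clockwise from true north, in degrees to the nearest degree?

Δλ = 93.835° = 1.6377 rad.
y = sin Δλ · cos φ₂ = (0.9978)(0.5644) = 0.5631
x = cos φ₁ sin φ₂ − sin φ₁ cos φ₂ cos Δλ = (0.3295)(0.8255) − (-0.9441)(0.5644)(-0.0669) = 0.2364
θ = atan2(y, x) = 67.23°, so the bearing is 67°.

67°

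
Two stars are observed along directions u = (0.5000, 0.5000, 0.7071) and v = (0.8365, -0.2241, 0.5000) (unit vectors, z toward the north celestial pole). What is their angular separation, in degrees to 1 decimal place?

48.7°

u·v = 0.6597; |u| = 1.0000, |v| = 1.0000.
cos θ = (u·v)/(|u||v|) = 0.6598, so θ = 48.7°.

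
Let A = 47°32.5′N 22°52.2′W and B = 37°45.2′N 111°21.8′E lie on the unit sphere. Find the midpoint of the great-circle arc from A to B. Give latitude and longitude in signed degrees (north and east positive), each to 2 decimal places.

66.76°, 54.83°

Central angle δ = 1.4913 rad. Interpolating on the sphere with fraction f = 0.5:
P = [sin((1−f)δ)·A + sin(fδ)·B] / sin δ = 0.6806·A + 0.6806·B in Cartesian coordinates,
giving P = (0.2273, 0.3226, 0.9188), i.e. latitude 66.76°, longitude 54.83°.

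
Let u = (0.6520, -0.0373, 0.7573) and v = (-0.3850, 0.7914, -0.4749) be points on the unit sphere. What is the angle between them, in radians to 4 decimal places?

u·v = -0.6402; |u| = 1.0000, |v| = 1.0000.
cos θ = (u·v)/(|u||v|) = -0.6402, so θ = 2.2655 rad.

2.2655 rad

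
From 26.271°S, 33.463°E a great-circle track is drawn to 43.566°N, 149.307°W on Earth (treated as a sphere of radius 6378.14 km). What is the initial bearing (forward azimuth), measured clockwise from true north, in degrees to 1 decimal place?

Δλ = 177.230° = 3.0932 rad.
y = sin Δλ · cos φ₂ = (0.0483)(0.7246) = 0.0350
x = cos φ₁ sin φ₂ − sin φ₁ cos φ₂ cos Δλ = (0.8967)(0.6892) − (-0.4426)(0.7246)(-0.9988) = 0.2977
θ = atan2(y, x) = 6.71°, so the bearing is 6.7°.

6.7°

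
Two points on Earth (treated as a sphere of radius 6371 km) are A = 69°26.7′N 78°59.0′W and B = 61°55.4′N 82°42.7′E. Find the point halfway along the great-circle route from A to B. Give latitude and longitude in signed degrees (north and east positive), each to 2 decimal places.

84.47°, 43.94°

Central angle δ = 0.8376 rad. Interpolating on the sphere with fraction f = 0.5:
P = [sin((1−f)δ)·A + sin(fδ)·B] / sin δ = 0.5473·A + 0.5473·B in Cartesian coordinates,
giving P = (0.0694, 0.0669, 0.9953), i.e. latitude 84.47°, longitude 43.94°.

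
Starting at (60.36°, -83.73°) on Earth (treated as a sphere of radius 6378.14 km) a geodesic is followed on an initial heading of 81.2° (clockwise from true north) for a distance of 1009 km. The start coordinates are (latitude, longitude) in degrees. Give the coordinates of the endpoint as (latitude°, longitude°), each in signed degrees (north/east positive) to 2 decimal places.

Angular distance δ = d/R = 1009/6378.14 = 0.15820 rad; initial bearing θ = 1.4172 rad.
sin φ₂ = sin φ₁ cos δ + cos φ₁ sin δ cos θ = (0.8691)(0.9875) + (0.4945)(0.1575)(0.1530) = 0.8702, so φ₂ = 60.48°.
Δλ = atan2(sin θ sin δ cos φ₁, cos δ − sin φ₁ sin φ₂) = atan2(0.0770, 0.2312) = 18.421°.
λ₂ = -83.730° + 18.421° = -65.31°.

60.48°, -65.31°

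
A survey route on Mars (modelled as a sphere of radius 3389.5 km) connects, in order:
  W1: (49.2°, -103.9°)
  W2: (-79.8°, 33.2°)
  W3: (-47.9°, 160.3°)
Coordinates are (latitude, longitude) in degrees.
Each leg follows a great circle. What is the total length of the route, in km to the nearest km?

Leg W1→W2: central angle 2.5495 rad, distance 8641.7 km.
Leg W2→W3: central angle 0.8518 rad, distance 2887.2 km.
Total: 8641.7 + 2887.2 ≈ 11529 km.

11529 km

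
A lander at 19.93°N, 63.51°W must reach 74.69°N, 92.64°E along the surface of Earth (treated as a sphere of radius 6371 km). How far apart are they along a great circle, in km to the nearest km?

9358 km

Let φ₁ = 0.3478 rad, φ₂ = 1.3036 rad, and Δλ = 2.7253 rad.
Haversine: a = sin²(Δφ/2) + cos φ₁ cos φ₂ sin²(Δλ/2) = 0.2115 + (0.9401)(0.2640)(0.9573) = 0.44913.
Central angle c = 2·arcsin(√a) = 1.46888 rad.
Distance = R·c = 6371 × 1.4689 ≈ 9358 km.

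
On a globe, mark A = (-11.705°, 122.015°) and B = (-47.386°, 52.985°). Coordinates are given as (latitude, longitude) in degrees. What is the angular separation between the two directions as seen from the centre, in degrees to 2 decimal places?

With latitudes φ₁ = -11.705°, φ₂ = -47.386° and longitude difference Δλ = -69.030°:
cos c = sin φ₁ sin φ₂ + cos φ₁ cos φ₂ cos Δλ = (-0.2029)(-0.7359) + (0.9792)(0.6771)(0.3579) = 0.38657,
so c = arccos(0.38657) = 1.17389 rad.
So the angular separation is 67.26°.

67.26°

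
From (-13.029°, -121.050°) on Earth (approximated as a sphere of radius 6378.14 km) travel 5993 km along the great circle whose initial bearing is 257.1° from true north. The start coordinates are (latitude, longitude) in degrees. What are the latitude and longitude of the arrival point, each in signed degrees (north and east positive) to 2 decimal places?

Angular distance δ = d/R = 5993/6378.14 = 0.93962 rad; initial bearing θ = 4.4872 rad.
sin φ₂ = sin φ₁ cos δ + cos φ₁ sin δ cos θ = (-0.2254)(0.5901) + (0.9743)(0.8073)(-0.2233) = -0.3086, so φ₂ = -17.98°.
Δλ = atan2(sin θ sin δ cos φ₁, cos δ − sin φ₁ sin φ₂) = atan2(-0.7667, 0.5205) = -55.827°.
λ₂ = -121.050° − 55.827° = -176.88°.

-17.98°, -176.88°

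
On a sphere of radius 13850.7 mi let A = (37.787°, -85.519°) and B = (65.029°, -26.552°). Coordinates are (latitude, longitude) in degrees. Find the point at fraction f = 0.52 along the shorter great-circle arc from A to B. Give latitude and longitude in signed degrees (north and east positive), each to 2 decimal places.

55.41°, -64.67°

The central angle between A and B is δ = 0.7562 rad.
With f = 0.52, the slerp weights are sin((1−f)δ)/sin δ = 0.5175 and sin(fδ)/sin δ = 0.5584.
Weighted sum of the unit vectors: (0.5175)·(0.0617,-0.7879,0.6127) + (0.5584)·(0.3776,-0.1887,0.9065) = (0.2428, -0.5131, 0.8233).
Converting back: φ = atan2(z, √(x²+y²)) = 55.41°, λ = atan2(y, x) = -64.67°.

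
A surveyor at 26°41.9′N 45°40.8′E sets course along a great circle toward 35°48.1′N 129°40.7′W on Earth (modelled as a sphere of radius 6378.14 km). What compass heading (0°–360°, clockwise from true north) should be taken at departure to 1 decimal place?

355.8°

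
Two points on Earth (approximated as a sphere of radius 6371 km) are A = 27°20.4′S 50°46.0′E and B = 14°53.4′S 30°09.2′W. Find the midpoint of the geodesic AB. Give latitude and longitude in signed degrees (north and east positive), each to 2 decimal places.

-26.89°, 8.25°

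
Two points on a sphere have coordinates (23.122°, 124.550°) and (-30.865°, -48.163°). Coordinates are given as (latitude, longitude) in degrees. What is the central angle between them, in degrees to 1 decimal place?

Let φ₁ = 0.4036 rad, φ₂ = -0.5387 rad, and Δλ = -3.0144 rad.
cos c = sin φ₁ sin φ₂ + cos φ₁ cos φ₂ cos Δλ = (0.3927)(-0.5130) + (0.9197)(0.8584)(-0.9919) = -0.98451,
so c = arccos(-0.98451) = 2.96533 rad.
So the angular separation is 169.9°.

169.9°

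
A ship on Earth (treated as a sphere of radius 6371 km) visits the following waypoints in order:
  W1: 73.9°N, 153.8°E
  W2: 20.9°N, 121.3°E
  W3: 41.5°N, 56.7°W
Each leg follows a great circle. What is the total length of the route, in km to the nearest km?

Leg W1→W2: central angle 0.9749 rad, distance 6211.2 km.
Leg W2→W3: central angle 2.0520 rad, distance 13073.5 km.
Total: 6211.2 + 13073.5 ≈ 19285 km.

19285 km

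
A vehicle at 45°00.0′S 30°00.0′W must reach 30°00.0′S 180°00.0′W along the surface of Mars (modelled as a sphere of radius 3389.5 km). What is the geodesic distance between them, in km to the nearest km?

With latitudes φ₁ = -45.000°, φ₂ = -30.000° and longitude difference Δλ = -150.000°:
cos c = sin φ₁ sin φ₂ + cos φ₁ cos φ₂ cos Δλ = (-0.7071)(-0.5000) + (0.7071)(0.8660)(-0.8660) = -0.17678,
so c = arccos(-0.17678) = 1.74851 rad.
Distance = R·c = 3389.5 × 1.7485 ≈ 5927 km.

5927 km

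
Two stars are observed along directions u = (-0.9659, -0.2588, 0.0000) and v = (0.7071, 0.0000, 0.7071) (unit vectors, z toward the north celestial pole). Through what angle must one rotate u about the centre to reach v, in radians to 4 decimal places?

u·v = -0.6830; |u| = 1.0000, |v| = 1.0000.
cos θ = (u·v)/(|u||v|) = -0.6830, so θ = 2.3227 rad.

2.3227 rad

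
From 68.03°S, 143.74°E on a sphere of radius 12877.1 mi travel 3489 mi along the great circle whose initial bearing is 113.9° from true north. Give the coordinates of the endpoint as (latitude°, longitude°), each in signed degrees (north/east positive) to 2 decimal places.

-69.09°, -172.99°

Angular distance δ = d/R = 3489/12877.1 = 0.27095 rad; initial bearing θ = 1.9879 rad.
sin φ₂ = sin φ₁ cos δ + cos φ₁ sin δ cos θ = (-0.9274)(0.9635) + (0.3741)(0.2676)(-0.4051) = -0.9341, so φ₂ = -69.09°.
Δλ = atan2(sin θ sin δ cos φ₁, cos δ − sin φ₁ sin φ₂) = atan2(0.0915, 0.0972) = 43.272°.
λ₂ = 143.740° + 43.272° = 187.01° → -172.99° after wrapping to (−180°, 180°].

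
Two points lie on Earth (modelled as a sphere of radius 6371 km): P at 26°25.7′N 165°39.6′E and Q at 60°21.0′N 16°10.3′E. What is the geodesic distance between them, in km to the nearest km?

9975 km

With latitudes φ₁ = 26.428°, φ₂ = 60.350° and longitude difference Δλ = -149.488°:
cos c = sin φ₁ sin φ₂ + cos φ₁ cos φ₂ cos Δλ = (0.4451)(0.8691) + (0.8955)(0.4947)(-0.8615) = 0.00515,
so c = arccos(0.00515) = 1.56565 rad.
Distance = R·c = 6371 × 1.5657 ≈ 9975 km.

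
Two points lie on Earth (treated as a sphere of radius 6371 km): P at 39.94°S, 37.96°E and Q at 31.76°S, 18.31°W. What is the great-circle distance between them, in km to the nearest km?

5068 km

With latitudes φ₁ = -39.940°, φ₂ = -31.760° and longitude difference Δλ = -56.270°:
Haversine: a = sin²(Δφ/2) + cos φ₁ cos φ₂ sin²(Δλ/2) = 0.0051 + (0.7667)(0.8503)(0.2224) = 0.15005.
Central angle c = 2·arcsin(√a) = 0.79553 rad.
Distance = R·c = 6371 × 0.7955 ≈ 5068 km.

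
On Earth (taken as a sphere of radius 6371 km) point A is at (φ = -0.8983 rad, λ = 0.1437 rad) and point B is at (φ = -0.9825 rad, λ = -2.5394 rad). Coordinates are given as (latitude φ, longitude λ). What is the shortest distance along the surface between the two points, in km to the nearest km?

With latitudes φ₁ = -51.469°, φ₂ = -56.293° and longitude difference Δλ = -153.730°:
Haversine: a = sin²(Δφ/2) + cos φ₁ cos φ₂ sin²(Δλ/2) = 0.0018 + (0.6229)(0.5549)(0.9484) = 0.32962.
Central angle c = 2·arcsin(√a) = 1.22307 rad.
Distance = R·c = 6371 × 1.2231 ≈ 7792 km.

7792 km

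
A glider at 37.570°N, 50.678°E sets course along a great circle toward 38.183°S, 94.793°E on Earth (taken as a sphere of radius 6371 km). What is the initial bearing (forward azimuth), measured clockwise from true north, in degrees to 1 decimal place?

Δλ = 44.115° = 0.7700 rad.
y = sin Δλ · cos φ₂ = (0.6961)(0.7860) = 0.5472
x = cos φ₁ sin φ₂ − sin φ₁ cos φ₂ cos Δλ = (0.7926)(-0.6182) − (0.6097)(0.7860)(0.7179) = -0.8341
θ = atan2(y, x) = 146.73°, so the bearing is 146.7°.

146.7°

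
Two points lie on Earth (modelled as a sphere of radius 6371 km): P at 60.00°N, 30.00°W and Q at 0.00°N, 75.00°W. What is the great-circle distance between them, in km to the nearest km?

In radians: φ₁ = 1.0472, φ₂ = 0.0000, Δλ = -45.000° = -0.7854 rad.
Haversine: a = sin²(Δφ/2) + cos φ₁ cos φ₂ sin²(Δλ/2) = 0.2500 + (0.5000)(1.0000)(0.1464) = 0.32322.
Central angle c = 2·arcsin(√a) = 1.20943 rad.
Distance = R·c = 6371 × 1.2094 ≈ 7705 km.

7705 km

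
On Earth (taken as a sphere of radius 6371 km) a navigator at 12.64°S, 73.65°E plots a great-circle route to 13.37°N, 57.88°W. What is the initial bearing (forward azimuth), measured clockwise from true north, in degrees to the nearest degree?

With φ₁ = -0.2206, φ₂ = 0.2334, Δλ = -2.2956 rad, the forward-azimuth formula gives
θ = atan2( sin Δλ cos φ₂ , cos φ₁ sin φ₂ − sin φ₁ cos φ₂ cos Δλ ) = atan2(-0.7283, 0.0845) = -83.38°.
Adding 360° brings this into [0°, 360°): 277°.

277°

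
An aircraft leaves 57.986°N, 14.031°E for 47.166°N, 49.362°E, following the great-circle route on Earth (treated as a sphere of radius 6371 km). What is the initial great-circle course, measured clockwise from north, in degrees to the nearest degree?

102°

Δλ = 35.331° = 0.6166 rad.
y = sin Δλ · cos φ₂ = (0.5783)(0.6799) = 0.3932
x = cos φ₁ sin φ₂ − sin φ₁ cos φ₂ cos Δλ = (0.5301)(0.7333) − (0.8479)(0.6799)(0.8158) = -0.0816
θ = atan2(y, x) = 101.72°, so the bearing is 102°.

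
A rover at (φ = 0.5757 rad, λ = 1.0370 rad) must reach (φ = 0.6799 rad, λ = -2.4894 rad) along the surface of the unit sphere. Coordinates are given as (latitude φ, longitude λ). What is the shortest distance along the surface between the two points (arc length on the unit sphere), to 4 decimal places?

1.8362

Let φ₁ = 0.5757 rad, φ₂ = 0.6799 rad, and Δλ = 2.7568 rad.
Haversine: a = sin²(Δφ/2) + cos φ₁ cos φ₂ sin²(Δλ/2) = 0.0027 + (0.8388)(0.7776)(0.9634) = 0.63115.
Central angle c = 2·arcsin(√a) = 1.83620 rad.
On the unit sphere the arc length equals the central angle: 1.8362.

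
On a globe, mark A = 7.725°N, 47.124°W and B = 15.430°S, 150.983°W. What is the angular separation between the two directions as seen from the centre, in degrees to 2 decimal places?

In radians: φ₁ = 0.1348, φ₂ = -0.2693, Δλ = -103.859° = -1.8127 rad.
cos c = sin φ₁ sin φ₂ + cos φ₁ cos φ₂ cos Δλ = (0.1344)(-0.2661) + (0.9909)(0.9640)(-0.2395) = -0.26457,
so c = arccos(-0.26457) = 1.83855 rad.
So the angular separation is 105.34°.

105.34°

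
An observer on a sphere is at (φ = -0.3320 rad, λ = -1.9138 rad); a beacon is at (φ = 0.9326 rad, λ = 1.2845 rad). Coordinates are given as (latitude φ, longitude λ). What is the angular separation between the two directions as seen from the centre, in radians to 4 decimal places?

In radians: φ₁ = -0.3320, φ₂ = 0.9326, Δλ = -176.751° = -3.0849 rad.
cos c = sin φ₁ sin φ₂ + cos φ₁ cos φ₂ cos Δλ = (-0.3259)(0.8032) + (0.9454)(0.5957)(-0.9984) = -0.82409,
so c = arccos(-0.82409) = 2.53939 rad.
So the angular separation is 2.5394 rad.

2.5394 rad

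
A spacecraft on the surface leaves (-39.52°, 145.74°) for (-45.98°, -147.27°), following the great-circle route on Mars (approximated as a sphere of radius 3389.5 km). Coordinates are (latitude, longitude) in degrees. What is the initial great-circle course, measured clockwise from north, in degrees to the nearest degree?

121°

Δλ = 66.990° = 1.1692 rad.
y = sin Δλ · cos φ₂ = (0.9204)(0.6949) = 0.6396
x = cos φ₁ sin φ₂ − sin φ₁ cos φ₂ cos Δλ = (0.7714)(-0.7191) − (-0.6363)(0.6949)(0.3909) = -0.3819
θ = atan2(y, x) = 120.84°, so the bearing is 121°.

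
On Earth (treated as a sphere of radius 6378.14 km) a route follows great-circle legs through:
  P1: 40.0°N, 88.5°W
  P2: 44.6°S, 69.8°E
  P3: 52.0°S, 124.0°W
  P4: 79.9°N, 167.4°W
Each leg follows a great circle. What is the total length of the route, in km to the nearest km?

42329 km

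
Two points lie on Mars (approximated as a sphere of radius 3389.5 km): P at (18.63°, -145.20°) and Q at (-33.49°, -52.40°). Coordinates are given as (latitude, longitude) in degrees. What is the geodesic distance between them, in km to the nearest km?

With latitudes φ₁ = 18.630°, φ₂ = -33.490° and longitude difference Δλ = 92.800°:
cos c = sin φ₁ sin φ₂ + cos φ₁ cos φ₂ cos Δλ = (0.3195)(-0.5518) + (0.9476)(0.8340)(-0.0488) = -0.21488,
so c = arccos(-0.21488) = 1.78736 rad.
Distance = R·c = 3389.5 × 1.7874 ≈ 6058 km.

6058 km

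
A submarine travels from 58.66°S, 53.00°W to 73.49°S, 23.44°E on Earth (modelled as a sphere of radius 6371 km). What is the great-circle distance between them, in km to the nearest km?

3492 km

With latitudes φ₁ = -58.660°, φ₂ = -73.490° and longitude difference Δλ = 76.440°:
cos c = sin φ₁ sin φ₂ + cos φ₁ cos φ₂ cos Δλ = (-0.8541)(-0.9588) + (0.5201)(0.2842)(0.2345) = 0.85354,
so c = arccos(0.85354) = 0.54806 rad.
Distance = R·c = 6371 × 0.5481 ≈ 3492 km.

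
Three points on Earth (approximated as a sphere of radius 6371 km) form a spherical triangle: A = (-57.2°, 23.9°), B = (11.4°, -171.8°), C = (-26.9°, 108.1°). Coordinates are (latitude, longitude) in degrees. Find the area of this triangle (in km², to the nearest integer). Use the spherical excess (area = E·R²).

49243753 km²

Side lengths (central angles): a = 1.5099, b = 1.1273, c = 2.3150 rad; semiperimeter s = 2.4761.
By l'Huilier's theorem, tan(E/4) = √[tan(s/2) tan((s−a)/2) tan((s−b)/2) tan((s−c)/2)], giving spherical excess E = 1.2132 rad.
Area = E·R² = 1.2132 × (6371)² ≈ 49243753 km².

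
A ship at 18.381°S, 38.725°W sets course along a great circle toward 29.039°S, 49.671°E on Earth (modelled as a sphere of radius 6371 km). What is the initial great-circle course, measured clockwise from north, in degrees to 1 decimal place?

Δλ = 88.396° = 1.5428 rad.
y = sin Δλ · cos φ₂ = (0.9996)(0.8743) = 0.8739
x = cos φ₁ sin φ₂ − sin φ₁ cos φ₂ cos Δλ = (0.9490)(-0.4854) − (-0.3153)(0.8743)(0.0280) = -0.4529
θ = atan2(y, x) = 117.40°, so the bearing is 117.4°.

117.4°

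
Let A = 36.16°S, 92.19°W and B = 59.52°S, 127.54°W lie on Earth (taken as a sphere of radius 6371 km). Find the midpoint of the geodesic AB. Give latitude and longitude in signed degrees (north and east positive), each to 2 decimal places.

Central angle δ = 0.5688 rad. Interpolating on the sphere with fraction f = 0.5:
P = [sin((1−f)δ)·A + sin(fδ)·B] / sin δ = 0.5209·A + 0.5209·B in Cartesian coordinates,
giving P = (-0.1771, -0.6298, -0.7563), i.e. latitude -49.14°, longitude -105.70°.

-49.14°, -105.70°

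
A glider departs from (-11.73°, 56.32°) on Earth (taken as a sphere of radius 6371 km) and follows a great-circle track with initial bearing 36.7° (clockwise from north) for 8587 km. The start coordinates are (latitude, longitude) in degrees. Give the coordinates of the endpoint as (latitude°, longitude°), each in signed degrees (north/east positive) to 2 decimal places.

46.11°, 113.53°

Angular distance δ = d/R = 8587/6371 = 1.34783 rad; initial bearing θ = 0.6405 rad.
sin φ₂ = sin φ₁ cos δ + cos φ₁ sin δ cos θ = (-0.2033)(0.2211) + (0.9791)(0.9752)(0.8018) = 0.7206, so φ₂ = 46.11°.
Δλ = atan2(sin θ sin δ cos φ₁, cos δ − sin φ₁ sin φ₂) = atan2(0.5707, 0.3676) = 57.209°.
λ₂ = 56.320° + 57.209° = 113.53°.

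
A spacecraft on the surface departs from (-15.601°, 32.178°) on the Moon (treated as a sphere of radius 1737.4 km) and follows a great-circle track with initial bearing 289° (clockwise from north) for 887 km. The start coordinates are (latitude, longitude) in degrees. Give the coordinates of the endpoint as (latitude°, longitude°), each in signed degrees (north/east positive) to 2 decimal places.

-4.67°, 4.56°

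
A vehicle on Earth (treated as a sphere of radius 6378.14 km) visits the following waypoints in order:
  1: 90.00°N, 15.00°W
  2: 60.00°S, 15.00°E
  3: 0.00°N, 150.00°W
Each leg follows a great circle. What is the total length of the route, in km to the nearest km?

Leg 1→2: central angle 2.6180 rad, distance 16697.9 km.
Leg 2→3: central angle 2.0748 rad, distance 13233.6 km.
Total: 16697.9 + 13233.6 ≈ 29931 km.

29931 km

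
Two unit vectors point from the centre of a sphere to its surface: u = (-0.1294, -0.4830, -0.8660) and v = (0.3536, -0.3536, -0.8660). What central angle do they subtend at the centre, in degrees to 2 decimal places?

28.96°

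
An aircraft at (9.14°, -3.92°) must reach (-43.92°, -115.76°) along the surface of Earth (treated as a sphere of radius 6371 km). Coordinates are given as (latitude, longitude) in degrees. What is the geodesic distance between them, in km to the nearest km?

12455 km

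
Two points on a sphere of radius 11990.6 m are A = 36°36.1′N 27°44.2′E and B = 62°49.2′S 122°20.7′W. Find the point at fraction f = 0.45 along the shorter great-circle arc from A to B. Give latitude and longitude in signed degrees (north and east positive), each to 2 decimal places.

Central angle δ = 2.5835 rad. Interpolating on the sphere with fraction f = 0.45:
P = [sin((1−f)δ)·A + sin(fδ)·B] / sin δ = 1.8671·A + 1.7331·B in Cartesian coordinates,
giving P = (0.9031, 0.0288, -0.4285), i.e. latitude -25.37°, longitude 1.83°.

-25.37°, 1.83°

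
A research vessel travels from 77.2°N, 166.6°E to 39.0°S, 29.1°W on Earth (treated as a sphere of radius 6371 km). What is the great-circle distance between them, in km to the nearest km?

15702 km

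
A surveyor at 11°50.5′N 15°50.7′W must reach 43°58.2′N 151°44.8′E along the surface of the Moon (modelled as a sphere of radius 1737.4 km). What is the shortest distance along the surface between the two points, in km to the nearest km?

In radians: φ₁ = 0.2067, φ₂ = 0.7674, Δλ = 167.592° = 2.9250 rad.
Haversine: a = sin²(Δφ/2) + cos φ₁ cos φ₂ sin²(Δλ/2) = 0.0766 + (0.9787)(0.7197)(0.9883) = 0.77273.
Central angle c = 2·arcsin(√a) = 2.14774 rad.
Distance = R·c = 1737.4 × 2.1477 ≈ 3731 km.

3731 km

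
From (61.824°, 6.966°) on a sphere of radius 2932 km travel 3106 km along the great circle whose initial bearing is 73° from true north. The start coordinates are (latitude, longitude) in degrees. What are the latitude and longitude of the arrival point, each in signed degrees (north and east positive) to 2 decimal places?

Angular distance δ = d/R = 3106/2932 = 1.05935 rad; initial bearing θ = 1.2741 rad.
sin φ₂ = sin φ₁ cos δ + cos φ₁ sin δ cos θ = (0.8815)(0.4894) + (0.4722)(0.8720)(0.2924) = 0.5518, so φ₂ = 33.49°.
Δλ = atan2(sin θ sin δ cos φ₁, cos δ − sin φ₁ sin φ₂) = atan2(0.3938, 0.0030) = 89.563°.
λ₂ = 6.966° + 89.563° = 96.53°.

33.49°, 96.53°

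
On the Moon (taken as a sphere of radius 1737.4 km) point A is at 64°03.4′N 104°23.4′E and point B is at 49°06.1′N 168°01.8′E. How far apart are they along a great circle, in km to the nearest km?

With latitudes φ₁ = 64.057°, φ₂ = 49.102° and longitude difference Δλ = 63.640°:
Haversine: a = sin²(Δφ/2) + cos φ₁ cos φ₂ sin²(Δλ/2) = 0.0169 + (0.4375)(0.6547)(0.2780) = 0.09656.
Central angle c = 2·arcsin(√a) = 0.63195 rad.
Distance = R·c = 1737.4 × 0.6319 ≈ 1098 km.

1098 km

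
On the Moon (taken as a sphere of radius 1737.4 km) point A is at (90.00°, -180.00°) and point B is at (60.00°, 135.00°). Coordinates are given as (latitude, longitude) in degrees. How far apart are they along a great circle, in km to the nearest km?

910 km

In radians: φ₁ = 1.5708, φ₂ = 1.0472, Δλ = -45.000° = -0.7854 rad.
cos c = sin φ₁ sin φ₂ + cos φ₁ cos φ₂ cos Δλ = (1.0000)(0.8660) + (0.0000)(0.5000)(0.7071) = 0.86603,
so c = arccos(0.86603) = 0.52360 rad.
Distance = R·c = 1737.4 × 0.5236 ≈ 910 km.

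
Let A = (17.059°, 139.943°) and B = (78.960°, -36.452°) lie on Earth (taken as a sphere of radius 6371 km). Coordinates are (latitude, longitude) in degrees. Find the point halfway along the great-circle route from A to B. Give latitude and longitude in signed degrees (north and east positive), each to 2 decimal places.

59.03°, 139.04°

Central angle δ = 1.4654 rad. Interpolating on the sphere with fraction f = 0.5:
P = [sin((1−f)δ)·A + sin(fδ)·B] / sin δ = 0.6726·A + 0.6726·B in Cartesian coordinates,
giving P = (-0.3886, 0.3373, 0.8575), i.e. latitude 59.03°, longitude 139.04°.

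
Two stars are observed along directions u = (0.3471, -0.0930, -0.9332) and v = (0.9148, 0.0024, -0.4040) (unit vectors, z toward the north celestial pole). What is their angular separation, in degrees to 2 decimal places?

u·v = 0.6943; |u| = 1.0000, |v| = 1.0000.
cos θ = (u·v)/(|u||v|) = 0.6943, so θ = 46.03°.

46.03°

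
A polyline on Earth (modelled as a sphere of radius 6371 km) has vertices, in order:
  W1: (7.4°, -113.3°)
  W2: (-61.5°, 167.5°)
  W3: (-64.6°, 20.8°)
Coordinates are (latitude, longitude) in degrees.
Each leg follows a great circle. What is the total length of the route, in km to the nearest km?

15888 km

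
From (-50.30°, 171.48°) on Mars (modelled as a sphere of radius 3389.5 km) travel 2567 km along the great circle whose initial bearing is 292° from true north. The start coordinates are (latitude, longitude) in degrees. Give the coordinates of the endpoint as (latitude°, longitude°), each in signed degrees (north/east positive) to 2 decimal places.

Angular distance δ = d/R = 2567/3389.5 = 0.75734 rad; initial bearing θ = 5.0964 rad.
sin φ₂ = sin φ₁ cos δ + cos φ₁ sin δ cos θ = (-0.7694)(0.7267) + (0.6388)(0.6870)(0.3746) = -0.3947, so φ₂ = -23.25°.
Δλ = atan2(sin θ sin δ cos φ₁, cos δ − sin φ₁ sin φ₂) = atan2(-0.4069, 0.4230) = -43.888°.
λ₂ = 171.480° − 43.888° = 127.59°.

-23.25°, 127.59°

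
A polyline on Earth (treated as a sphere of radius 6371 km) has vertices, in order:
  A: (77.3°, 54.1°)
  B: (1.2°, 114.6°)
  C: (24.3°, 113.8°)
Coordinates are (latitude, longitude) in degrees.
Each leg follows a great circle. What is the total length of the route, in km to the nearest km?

11756 km

Leg A→B: central angle 1.4418 rad, distance 9185.5 km.
Leg B→C: central angle 0.4034 rad, distance 2570.0 km.
Total: 9185.5 + 2570.0 ≈ 11756 km.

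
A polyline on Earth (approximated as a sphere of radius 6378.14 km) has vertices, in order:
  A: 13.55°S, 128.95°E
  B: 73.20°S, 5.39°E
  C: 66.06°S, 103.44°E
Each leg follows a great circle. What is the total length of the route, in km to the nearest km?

Leg A→B: central angle 1.5018 rad, distance 9578.6 km.
Leg B→C: central angle 0.5384 rad, distance 3433.9 km.
Total: 9578.6 + 3433.9 ≈ 13012 km.

13012 km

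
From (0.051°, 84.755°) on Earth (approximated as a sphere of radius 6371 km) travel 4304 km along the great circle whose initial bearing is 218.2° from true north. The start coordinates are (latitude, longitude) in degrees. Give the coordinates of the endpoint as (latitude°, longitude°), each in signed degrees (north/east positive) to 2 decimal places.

-29.39°, 58.41°

Angular distance δ = d/R = 4304/6371 = 0.67556 rad; initial bearing θ = 3.8083 rad.
sin φ₂ = sin φ₁ cos δ + cos φ₁ sin δ cos θ = (0.0009)(0.7804) + (1.0000)(0.6253)(-0.7859) = -0.4907, so φ₂ = -29.39°.
Δλ = atan2(sin θ sin δ cos φ₁, cos δ − sin φ₁ sin φ₂) = atan2(-0.3867, 0.7808) = -26.348°.
λ₂ = 84.755° − 26.348° = 58.41°.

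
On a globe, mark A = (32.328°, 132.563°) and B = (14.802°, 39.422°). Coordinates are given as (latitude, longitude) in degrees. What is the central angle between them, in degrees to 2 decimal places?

84.73°

With latitudes φ₁ = 32.328°, φ₂ = 14.802° and longitude difference Δλ = -93.141°:
cos c = sin φ₁ sin φ₂ + cos φ₁ cos φ₂ cos Δλ = (0.5348)(0.2555) + (0.8450)(0.9668)(-0.0548) = 0.09186,
so c = arccos(0.09186) = 1.47881 rad.
So the angular separation is 84.73°.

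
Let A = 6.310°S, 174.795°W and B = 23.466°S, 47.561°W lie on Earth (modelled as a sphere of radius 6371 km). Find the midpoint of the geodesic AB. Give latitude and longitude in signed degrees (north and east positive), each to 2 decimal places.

-30.81°, -115.80°

The central angle between A and B is δ = 2.1035 rad.
With f = 0.5, the slerp weights are sin((1−f)δ)/sin δ = 1.0080 and sin(fδ)/sin δ = 1.0080.
Weighted sum of the unit vectors: (1.0080)·(-0.9898,-0.0902,-0.1099) + (1.0080)·(0.6190,-0.6770,-0.3982) = (-0.3738, -0.7733, -0.5122).
Converting back: φ = atan2(z, √(x²+y²)) = -30.81°, λ = atan2(y, x) = -115.80°.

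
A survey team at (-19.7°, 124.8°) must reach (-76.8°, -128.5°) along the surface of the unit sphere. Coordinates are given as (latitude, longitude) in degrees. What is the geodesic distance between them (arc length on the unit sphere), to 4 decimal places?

1.3011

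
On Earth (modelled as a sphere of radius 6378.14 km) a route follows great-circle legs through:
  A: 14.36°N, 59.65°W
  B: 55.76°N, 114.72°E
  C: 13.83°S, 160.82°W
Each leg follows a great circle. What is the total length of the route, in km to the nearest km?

23160 km

Leg A→B: central angle 1.9150 rad, distance 12214.0 km.
Leg B→C: central angle 1.7162 rad, distance 10946.0 km.
Total: 12214.0 + 10946.0 ≈ 23160 km.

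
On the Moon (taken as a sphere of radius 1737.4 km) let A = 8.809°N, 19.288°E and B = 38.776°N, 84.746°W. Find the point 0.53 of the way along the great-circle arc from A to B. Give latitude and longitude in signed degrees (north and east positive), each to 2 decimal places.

36.39°, -27.40°

Central angle δ = 1.6618 rad. Interpolating on the sphere with fraction f = 0.53:
P = [sin((1−f)δ)·A + sin(fδ)·B] / sin δ = 0.7070·A + 0.7744·B in Cartesian coordinates,
giving P = (0.7147, -0.3704, 0.5933), i.e. latitude 36.39°, longitude -27.40°.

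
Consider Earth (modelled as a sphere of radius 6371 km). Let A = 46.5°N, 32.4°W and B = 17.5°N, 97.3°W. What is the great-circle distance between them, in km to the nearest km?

6697 km

In radians: φ₁ = 0.8116, φ₂ = 0.3054, Δλ = -64.900° = -1.1327 rad.
Haversine: a = sin²(Δφ/2) + cos φ₁ cos φ₂ sin²(Δλ/2) = 0.0627 + (0.6884)(0.9537)(0.2879) = 0.25170.
Central angle c = 2·arcsin(√a) = 1.05111 rad.
Distance = R·c = 6371 × 1.0511 ≈ 6697 km.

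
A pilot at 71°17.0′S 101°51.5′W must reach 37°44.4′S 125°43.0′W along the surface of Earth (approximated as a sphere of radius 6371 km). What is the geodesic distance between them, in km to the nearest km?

With latitudes φ₁ = -71.283°, φ₂ = -37.740° and longitude difference Δλ = -23.858°:
Haversine: a = sin²(Δφ/2) + cos φ₁ cos φ₂ sin²(Δλ/2) = 0.0833 + (0.3209)(0.7908)(0.0427) = 0.09411.
Central angle c = 2·arcsin(√a) = 0.62360 rad.
Distance = R·c = 6371 × 0.6236 ≈ 3973 km.

3973 km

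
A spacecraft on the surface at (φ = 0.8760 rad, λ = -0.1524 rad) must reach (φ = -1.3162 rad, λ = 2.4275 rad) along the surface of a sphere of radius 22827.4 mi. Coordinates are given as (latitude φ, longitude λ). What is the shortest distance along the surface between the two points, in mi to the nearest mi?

60411 mi

In radians: φ₁ = 0.8760, φ₂ = -1.3162, Δλ = 147.817° = 2.5799 rad.
cos c = sin φ₁ sin φ₂ + cos φ₁ cos φ₂ cos Δλ = (0.7682)(-0.9678) + (0.6402)(0.2519)(-0.8464) = -0.87989,
so c = arccos(-0.87989) = 2.64643 rad.
Distance = R·c = 22827.4 × 2.6464 ≈ 60411 mi.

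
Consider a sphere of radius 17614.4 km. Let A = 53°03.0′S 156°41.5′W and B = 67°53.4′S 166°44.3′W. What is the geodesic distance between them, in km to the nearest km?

Let φ₁ = -0.9259 rad, φ₂ = -1.1849 rad, and Δλ = -0.1753 rad.
Haversine: a = sin²(Δφ/2) + cos φ₁ cos φ₂ sin²(Δλ/2) = 0.0167 + (0.6011)(0.3764)(0.0077) = 0.01841.
Central angle c = 2·arcsin(√a) = 0.27222 rad.
Distance = R·c = 17614.4 × 0.2722 ≈ 4795 km.

4795 km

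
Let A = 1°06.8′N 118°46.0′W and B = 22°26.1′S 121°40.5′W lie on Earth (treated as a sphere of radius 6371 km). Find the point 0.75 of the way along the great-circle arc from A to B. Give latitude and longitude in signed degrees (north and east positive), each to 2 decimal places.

-16.55°, -120.90°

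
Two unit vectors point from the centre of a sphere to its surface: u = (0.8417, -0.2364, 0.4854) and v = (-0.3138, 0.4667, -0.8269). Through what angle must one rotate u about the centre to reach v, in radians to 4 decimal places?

u·v = -0.7758; |u| = 1.0000, |v| = 1.0000.
cos θ = (u·v)/(|u||v|) = -0.7758, so θ = 2.4588 rad.

2.4588 rad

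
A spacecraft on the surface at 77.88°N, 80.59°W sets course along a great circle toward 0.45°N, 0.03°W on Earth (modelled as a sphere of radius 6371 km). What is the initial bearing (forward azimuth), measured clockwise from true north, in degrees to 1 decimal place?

99.1°

Δλ = 80.560° = 1.4060 rad.
y = sin Δλ · cos φ₂ = (0.9865)(1.0000) = 0.9864
x = cos φ₁ sin φ₂ − sin φ₁ cos φ₂ cos Δλ = (0.2100)(0.0079) − (0.9777)(1.0000)(0.1640) = -0.1587
θ = atan2(y, x) = 99.14°, so the bearing is 99.1°.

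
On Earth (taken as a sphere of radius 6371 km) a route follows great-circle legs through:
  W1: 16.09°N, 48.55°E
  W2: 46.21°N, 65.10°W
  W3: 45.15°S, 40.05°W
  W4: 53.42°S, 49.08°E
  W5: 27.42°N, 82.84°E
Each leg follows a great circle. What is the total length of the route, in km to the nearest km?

36545 km

Leg W1→W2: central angle 1.6375 rad, distance 10432.6 km.
Leg W2→W3: central angle 1.6405 rad, distance 10451.6 km.
Leg W3→W4: central angle 0.9573 rad, distance 6099.3 km.
Leg W4→W5: central angle 1.5007 rad, distance 9561.3 km.
Total: 10432.6 + 10451.6 + 6099.3 + 9561.3 ≈ 36545 km.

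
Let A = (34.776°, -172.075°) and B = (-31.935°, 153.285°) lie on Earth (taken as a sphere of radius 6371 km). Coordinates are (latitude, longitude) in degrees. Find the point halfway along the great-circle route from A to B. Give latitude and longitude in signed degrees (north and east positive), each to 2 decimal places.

Central angle δ = 1.2955 rad. Interpolating on the sphere with fraction f = 0.5:
P = [sin((1−f)δ)·A + sin(fδ)·B] / sin δ = 0.6270·A + 0.6270·B in Cartesian coordinates,
giving P = (-0.9854, 0.1682, 0.0260), i.e. latitude 1.49°, longitude 170.31°.

1.49°, 170.31°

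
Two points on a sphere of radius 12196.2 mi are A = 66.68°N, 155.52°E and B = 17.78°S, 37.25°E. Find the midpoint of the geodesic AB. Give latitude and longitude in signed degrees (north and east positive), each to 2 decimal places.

36.10°, 61.76°

Central angle δ = 2.0476 rad. Interpolating on the sphere with fraction f = 0.5:
P = [sin((1−f)δ)·A + sin(fδ)·B] / sin δ = 0.9613·A + 0.9613·B in Cartesian coordinates,
giving P = (0.3823, 0.7118, 0.5892), i.e. latitude 36.10°, longitude 61.76°.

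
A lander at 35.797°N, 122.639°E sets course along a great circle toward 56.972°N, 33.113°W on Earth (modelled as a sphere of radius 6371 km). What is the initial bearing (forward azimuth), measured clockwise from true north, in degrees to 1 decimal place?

Δλ = -155.752° = -2.7184 rad.
y = sin Δλ · cos φ₂ = (-0.4107)(0.5450) = -0.2238
x = cos φ₁ sin φ₂ − sin φ₁ cos φ₂ cos Δλ = (0.8111)(0.8384) − (0.5849)(0.5450)(-0.9118) = 0.9707
θ = atan2(y, x) = -12.99°; adding 360° gives 347.0°.

347.0°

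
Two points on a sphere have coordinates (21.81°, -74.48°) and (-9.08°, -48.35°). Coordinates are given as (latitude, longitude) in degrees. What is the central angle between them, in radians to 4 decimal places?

0.7006 rad

With latitudes φ₁ = 21.810°, φ₂ = -9.080° and longitude difference Δλ = 26.130°:
cos c = sin φ₁ sin φ₂ + cos φ₁ cos φ₂ cos Δλ = (0.3715)(-0.1578) + (0.9284)(0.9875)(0.8978) = 0.76446,
so c = arccos(0.76446) = 0.70060 rad.
So the angular separation is 0.7006 rad.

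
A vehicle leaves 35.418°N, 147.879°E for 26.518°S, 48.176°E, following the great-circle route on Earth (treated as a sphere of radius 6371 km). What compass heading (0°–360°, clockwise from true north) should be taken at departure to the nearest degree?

With φ₁ = 0.6182, φ₂ = -0.4628, Δλ = -1.7401 rad, the forward-azimuth formula gives
θ = atan2( sin Δλ cos φ₂ , cos φ₁ sin φ₂ − sin φ₁ cos φ₂ cos Δλ ) = atan2(-0.8820, -0.2765) = -107.40°.
Adding 360° brings this into [0°, 360°): 253°.

253°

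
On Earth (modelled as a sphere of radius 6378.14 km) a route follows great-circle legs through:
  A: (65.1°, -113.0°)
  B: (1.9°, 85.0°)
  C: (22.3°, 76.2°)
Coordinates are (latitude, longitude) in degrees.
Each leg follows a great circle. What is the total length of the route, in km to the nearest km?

Leg A→B: central angle 1.9500 rad, distance 12437.1 km.
Leg B→C: central angle 0.3861 rad, distance 2462.4 km.
Total: 12437.1 + 2462.4 ≈ 14899 km.

14899 km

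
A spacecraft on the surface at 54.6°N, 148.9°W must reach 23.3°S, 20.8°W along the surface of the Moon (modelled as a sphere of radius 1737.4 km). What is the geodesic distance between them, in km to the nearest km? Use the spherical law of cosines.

3960 km

In radians: φ₁ = 0.9529, φ₂ = -0.4067, Δλ = 128.100° = 2.2358 rad.
cos c = sin φ₁ sin φ₂ + cos φ₁ cos φ₂ cos Δλ = (0.8151)(-0.3955) + (0.5793)(0.9184)(-0.6170) = -0.65071,
so c = arccos(-0.65071) = 2.27931 rad.
Distance = R·c = 1737.4 × 2.2793 ≈ 3960 km.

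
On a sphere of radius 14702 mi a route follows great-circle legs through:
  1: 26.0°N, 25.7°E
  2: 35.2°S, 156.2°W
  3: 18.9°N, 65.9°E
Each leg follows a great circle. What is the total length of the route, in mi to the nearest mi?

Leg 1→2: central angle 2.9785 rad, distance 43790.1 mi.
Leg 2→3: central angle 2.4346 rad, distance 35793.7 mi.
Total: 43790.1 + 35793.7 ≈ 79584 mi.

79584 mi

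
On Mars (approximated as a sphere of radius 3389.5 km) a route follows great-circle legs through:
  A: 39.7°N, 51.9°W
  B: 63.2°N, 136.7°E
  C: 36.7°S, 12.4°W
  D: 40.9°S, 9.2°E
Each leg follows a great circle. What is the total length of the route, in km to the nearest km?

Leg A→B: central angle 1.3416 rad, distance 4547.5 km.
Leg B→C: central angle 2.5748 rad, distance 8727.3 km.
Leg C→D: central angle 0.3020 rad, distance 1023.5 km.
Total: 4547.5 + 8727.3 + 1023.5 ≈ 14298 km.

14298 km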